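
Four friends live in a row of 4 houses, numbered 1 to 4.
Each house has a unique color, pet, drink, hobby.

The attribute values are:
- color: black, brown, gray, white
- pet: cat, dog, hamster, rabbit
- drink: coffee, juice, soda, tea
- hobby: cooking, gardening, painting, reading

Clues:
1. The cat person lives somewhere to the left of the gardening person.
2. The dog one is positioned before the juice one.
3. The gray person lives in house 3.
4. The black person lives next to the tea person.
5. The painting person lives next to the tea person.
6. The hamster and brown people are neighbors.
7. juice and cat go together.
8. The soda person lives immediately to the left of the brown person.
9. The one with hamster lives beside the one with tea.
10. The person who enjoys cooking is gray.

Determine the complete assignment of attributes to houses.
Solution:

House | Color | Pet | Drink | Hobby
-----------------------------------
  1   | black | hamster | soda | painting
  2   | brown | dog | tea | reading
  3   | gray | cat | juice | cooking
  4   | white | rabbit | coffee | gardening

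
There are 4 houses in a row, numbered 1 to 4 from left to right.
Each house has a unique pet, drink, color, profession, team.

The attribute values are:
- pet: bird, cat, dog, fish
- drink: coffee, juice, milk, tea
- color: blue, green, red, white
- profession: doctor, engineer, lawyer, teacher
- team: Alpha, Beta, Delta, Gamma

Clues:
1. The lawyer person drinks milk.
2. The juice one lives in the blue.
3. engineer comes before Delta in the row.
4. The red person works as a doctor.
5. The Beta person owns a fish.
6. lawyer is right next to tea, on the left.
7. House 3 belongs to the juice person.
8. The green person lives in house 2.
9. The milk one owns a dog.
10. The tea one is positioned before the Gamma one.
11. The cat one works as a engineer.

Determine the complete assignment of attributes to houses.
Solution:

House | Pet | Drink | Color | Profession | Team
-----------------------------------------------
  1   | dog | milk | white | lawyer | Alpha
  2   | fish | tea | green | teacher | Beta
  3   | cat | juice | blue | engineer | Gamma
  4   | bird | coffee | red | doctor | Delta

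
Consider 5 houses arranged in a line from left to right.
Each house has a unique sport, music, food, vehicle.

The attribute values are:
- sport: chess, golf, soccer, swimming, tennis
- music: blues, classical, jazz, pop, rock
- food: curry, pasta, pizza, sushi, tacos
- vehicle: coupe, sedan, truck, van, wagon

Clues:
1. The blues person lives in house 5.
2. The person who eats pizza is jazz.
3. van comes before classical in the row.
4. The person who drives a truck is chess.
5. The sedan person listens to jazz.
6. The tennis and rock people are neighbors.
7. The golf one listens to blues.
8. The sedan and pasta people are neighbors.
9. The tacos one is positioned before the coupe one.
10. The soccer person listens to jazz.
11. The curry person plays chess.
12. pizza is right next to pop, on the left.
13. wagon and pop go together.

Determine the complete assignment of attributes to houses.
Solution:

House | Sport | Music | Food | Vehicle
--------------------------------------
  1   | soccer | jazz | pizza | sedan
  2   | tennis | pop | pasta | wagon
  3   | swimming | rock | tacos | van
  4   | chess | classical | curry | truck
  5   | golf | blues | sushi | coupe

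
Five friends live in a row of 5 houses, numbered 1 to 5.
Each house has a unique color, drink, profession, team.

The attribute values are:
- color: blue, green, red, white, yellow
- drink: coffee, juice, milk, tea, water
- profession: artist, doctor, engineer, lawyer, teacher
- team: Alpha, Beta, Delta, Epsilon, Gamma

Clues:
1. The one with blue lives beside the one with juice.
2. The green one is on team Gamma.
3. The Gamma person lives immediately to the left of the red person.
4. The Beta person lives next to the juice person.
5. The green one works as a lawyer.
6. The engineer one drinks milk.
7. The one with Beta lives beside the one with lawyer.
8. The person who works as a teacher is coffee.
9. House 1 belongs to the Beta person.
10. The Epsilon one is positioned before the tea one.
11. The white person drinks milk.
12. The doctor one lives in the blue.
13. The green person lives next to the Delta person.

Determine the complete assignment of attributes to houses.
Solution:

House | Color | Drink | Profession | Team
-----------------------------------------
  1   | blue | water | doctor | Beta
  2   | green | juice | lawyer | Gamma
  3   | red | coffee | teacher | Delta
  4   | white | milk | engineer | Epsilon
  5   | yellow | tea | artist | Alpha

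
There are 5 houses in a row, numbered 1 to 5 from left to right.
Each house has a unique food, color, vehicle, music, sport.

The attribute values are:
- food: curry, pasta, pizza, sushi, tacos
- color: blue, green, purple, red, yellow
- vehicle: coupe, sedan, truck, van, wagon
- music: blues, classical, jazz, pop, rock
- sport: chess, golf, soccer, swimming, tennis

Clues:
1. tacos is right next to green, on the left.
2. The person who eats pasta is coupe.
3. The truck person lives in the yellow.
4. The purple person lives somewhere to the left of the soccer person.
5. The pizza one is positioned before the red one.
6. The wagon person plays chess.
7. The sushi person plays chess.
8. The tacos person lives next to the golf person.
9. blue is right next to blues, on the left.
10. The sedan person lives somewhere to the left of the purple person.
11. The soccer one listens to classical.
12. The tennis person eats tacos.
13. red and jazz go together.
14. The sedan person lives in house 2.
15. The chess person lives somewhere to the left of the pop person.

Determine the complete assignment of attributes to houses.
Solution:

House | Food | Color | Vehicle | Music | Sport
----------------------------------------------
  1   | tacos | blue | van | rock | tennis
  2   | pizza | green | sedan | blues | golf
  3   | sushi | red | wagon | jazz | chess
  4   | pasta | purple | coupe | pop | swimming
  5   | curry | yellow | truck | classical | soccer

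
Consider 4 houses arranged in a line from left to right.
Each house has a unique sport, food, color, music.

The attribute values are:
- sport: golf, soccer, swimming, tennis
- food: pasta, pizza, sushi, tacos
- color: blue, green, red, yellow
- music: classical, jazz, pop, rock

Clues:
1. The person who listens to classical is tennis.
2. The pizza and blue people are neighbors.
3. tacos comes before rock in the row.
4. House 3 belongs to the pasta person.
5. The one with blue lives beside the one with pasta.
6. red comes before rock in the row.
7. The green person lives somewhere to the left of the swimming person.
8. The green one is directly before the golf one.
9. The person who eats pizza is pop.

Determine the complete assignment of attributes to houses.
Solution:

House | Sport | Food | Color | Music
------------------------------------
  1   | soccer | pizza | green | pop
  2   | golf | tacos | blue | jazz
  3   | tennis | pasta | red | classical
  4   | swimming | sushi | yellow | rock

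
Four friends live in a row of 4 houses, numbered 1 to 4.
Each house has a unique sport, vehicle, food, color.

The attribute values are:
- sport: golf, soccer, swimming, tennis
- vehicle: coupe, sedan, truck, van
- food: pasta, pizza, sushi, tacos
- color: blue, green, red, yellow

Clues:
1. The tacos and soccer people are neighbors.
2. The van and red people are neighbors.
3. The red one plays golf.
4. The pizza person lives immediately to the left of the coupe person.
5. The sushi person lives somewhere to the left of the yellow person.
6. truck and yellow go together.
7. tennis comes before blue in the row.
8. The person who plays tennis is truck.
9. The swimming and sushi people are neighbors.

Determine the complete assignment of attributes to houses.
Solution:

House | Sport | Vehicle | Food | Color
--------------------------------------
  1   | swimming | van | pizza | green
  2   | golf | coupe | sushi | red
  3   | tennis | truck | tacos | yellow
  4   | soccer | sedan | pasta | blue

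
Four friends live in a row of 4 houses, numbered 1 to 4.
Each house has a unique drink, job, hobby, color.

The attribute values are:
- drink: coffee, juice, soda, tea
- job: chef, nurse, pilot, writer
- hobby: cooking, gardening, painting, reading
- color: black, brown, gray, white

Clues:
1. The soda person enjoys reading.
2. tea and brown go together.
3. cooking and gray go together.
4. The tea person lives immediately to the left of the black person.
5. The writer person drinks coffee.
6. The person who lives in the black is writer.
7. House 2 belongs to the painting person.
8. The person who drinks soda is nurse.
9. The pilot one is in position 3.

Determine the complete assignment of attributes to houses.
Solution:

House | Drink | Job | Hobby | Color
-----------------------------------
  1   | tea | chef | gardening | brown
  2   | coffee | writer | painting | black
  3   | juice | pilot | cooking | gray
  4   | soda | nurse | reading | white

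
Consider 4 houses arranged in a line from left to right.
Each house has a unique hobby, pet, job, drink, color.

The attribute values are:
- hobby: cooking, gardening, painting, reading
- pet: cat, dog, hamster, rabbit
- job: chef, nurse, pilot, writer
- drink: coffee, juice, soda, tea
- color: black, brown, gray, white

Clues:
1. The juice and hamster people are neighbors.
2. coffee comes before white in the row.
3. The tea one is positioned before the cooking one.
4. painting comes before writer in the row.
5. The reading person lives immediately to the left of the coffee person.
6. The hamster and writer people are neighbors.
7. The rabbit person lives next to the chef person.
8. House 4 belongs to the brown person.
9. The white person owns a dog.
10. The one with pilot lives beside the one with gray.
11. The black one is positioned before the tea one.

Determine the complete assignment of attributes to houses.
Solution:

House | Hobby | Pet | Job | Drink | Color
-----------------------------------------
  1   | reading | rabbit | pilot | juice | black
  2   | painting | hamster | chef | coffee | gray
  3   | gardening | dog | writer | tea | white
  4   | cooking | cat | nurse | soda | brown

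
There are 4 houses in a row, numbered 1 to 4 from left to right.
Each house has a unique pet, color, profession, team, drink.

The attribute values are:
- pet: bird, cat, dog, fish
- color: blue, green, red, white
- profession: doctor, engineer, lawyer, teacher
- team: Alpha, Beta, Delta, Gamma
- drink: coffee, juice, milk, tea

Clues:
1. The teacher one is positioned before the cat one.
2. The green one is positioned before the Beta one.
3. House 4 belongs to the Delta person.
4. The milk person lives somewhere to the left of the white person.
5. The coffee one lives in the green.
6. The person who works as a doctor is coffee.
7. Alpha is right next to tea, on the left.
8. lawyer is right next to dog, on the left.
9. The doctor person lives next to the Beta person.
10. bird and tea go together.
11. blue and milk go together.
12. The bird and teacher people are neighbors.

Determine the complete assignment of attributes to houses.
Solution:

House | Pet | Color | Profession | Team | Drink
-----------------------------------------------
  1   | fish | green | doctor | Alpha | coffee
  2   | bird | red | lawyer | Beta | tea
  3   | dog | blue | teacher | Gamma | milk
  4   | cat | white | engineer | Delta | juice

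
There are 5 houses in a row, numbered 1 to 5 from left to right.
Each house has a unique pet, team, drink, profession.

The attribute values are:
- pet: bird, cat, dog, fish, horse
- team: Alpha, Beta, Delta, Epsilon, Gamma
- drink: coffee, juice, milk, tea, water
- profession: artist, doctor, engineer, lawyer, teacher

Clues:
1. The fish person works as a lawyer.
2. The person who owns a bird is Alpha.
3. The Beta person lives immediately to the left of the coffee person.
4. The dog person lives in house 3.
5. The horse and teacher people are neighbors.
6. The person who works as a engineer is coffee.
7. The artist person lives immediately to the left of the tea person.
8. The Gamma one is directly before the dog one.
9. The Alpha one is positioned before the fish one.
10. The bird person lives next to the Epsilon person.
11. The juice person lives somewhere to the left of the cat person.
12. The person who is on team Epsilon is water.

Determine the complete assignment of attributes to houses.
Solution:

House | Pet | Team | Drink | Profession
---------------------------------------
  1   | horse | Delta | juice | artist
  2   | cat | Gamma | tea | teacher
  3   | dog | Beta | milk | doctor
  4   | bird | Alpha | coffee | engineer
  5   | fish | Epsilon | water | lawyer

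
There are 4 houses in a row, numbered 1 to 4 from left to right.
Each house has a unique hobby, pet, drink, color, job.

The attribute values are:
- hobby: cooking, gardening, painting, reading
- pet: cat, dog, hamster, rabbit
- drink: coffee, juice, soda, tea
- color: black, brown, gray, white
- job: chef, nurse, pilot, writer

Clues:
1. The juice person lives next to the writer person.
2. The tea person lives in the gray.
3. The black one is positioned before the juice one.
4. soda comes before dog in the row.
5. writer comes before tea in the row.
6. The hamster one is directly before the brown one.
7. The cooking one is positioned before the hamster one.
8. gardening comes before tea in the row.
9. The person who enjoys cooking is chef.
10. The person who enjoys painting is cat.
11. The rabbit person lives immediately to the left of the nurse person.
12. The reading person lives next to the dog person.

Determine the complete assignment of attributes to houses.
Solution:

House | Hobby | Pet | Drink | Color | Job
-----------------------------------------
  1   | cooking | rabbit | soda | black | chef
  2   | reading | hamster | juice | white | nurse
  3   | gardening | dog | coffee | brown | writer
  4   | painting | cat | tea | gray | pilot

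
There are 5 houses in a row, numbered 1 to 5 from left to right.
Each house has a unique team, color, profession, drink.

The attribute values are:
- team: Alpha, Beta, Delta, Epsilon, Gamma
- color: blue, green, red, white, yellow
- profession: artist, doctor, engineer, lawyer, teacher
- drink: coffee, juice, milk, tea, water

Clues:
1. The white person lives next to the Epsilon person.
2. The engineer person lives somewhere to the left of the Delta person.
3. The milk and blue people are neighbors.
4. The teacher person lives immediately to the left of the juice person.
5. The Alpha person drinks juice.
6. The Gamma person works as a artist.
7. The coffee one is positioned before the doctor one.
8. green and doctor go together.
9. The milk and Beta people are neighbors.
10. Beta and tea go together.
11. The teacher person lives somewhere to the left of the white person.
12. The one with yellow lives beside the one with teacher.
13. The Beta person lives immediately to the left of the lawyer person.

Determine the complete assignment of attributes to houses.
Solution:

House | Team | Color | Profession | Drink
-----------------------------------------
  1   | Gamma | yellow | artist | milk
  2   | Beta | blue | teacher | tea
  3   | Alpha | white | lawyer | juice
  4   | Epsilon | red | engineer | coffee
  5   | Delta | green | doctor | water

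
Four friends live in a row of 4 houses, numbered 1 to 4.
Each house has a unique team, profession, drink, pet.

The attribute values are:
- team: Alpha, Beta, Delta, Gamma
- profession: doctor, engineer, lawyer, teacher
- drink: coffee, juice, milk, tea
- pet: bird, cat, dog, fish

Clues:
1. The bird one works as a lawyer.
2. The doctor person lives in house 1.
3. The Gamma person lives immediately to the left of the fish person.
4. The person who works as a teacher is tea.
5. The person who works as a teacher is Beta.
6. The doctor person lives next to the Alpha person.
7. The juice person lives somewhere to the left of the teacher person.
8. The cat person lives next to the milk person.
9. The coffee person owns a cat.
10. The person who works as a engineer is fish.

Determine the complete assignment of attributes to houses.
Solution:

House | Team | Profession | Drink | Pet
---------------------------------------
  1   | Gamma | doctor | coffee | cat
  2   | Alpha | engineer | milk | fish
  3   | Delta | lawyer | juice | bird
  4   | Beta | teacher | tea | dog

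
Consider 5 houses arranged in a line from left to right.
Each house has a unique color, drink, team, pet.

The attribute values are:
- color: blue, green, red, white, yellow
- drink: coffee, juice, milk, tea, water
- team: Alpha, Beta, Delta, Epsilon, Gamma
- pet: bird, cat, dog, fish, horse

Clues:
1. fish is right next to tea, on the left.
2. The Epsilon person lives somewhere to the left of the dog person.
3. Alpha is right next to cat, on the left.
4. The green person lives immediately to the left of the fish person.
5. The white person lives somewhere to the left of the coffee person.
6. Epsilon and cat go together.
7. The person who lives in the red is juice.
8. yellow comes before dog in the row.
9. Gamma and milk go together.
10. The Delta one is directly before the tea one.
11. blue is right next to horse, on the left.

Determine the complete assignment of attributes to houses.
Solution:

House | Color | Drink | Team | Pet
----------------------------------
  1   | green | milk | Gamma | bird
  2   | blue | water | Delta | fish
  3   | white | tea | Alpha | horse
  4   | yellow | coffee | Epsilon | cat
  5   | red | juice | Beta | dog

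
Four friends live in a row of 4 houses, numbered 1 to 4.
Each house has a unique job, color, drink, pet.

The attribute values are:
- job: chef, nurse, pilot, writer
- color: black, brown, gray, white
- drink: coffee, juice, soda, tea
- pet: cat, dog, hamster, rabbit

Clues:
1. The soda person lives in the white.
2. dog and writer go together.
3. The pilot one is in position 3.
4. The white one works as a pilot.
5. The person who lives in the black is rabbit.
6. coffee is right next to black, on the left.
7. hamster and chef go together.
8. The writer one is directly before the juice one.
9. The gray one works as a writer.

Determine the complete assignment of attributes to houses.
Solution:

House | Job | Color | Drink | Pet
---------------------------------
  1   | writer | gray | coffee | dog
  2   | nurse | black | juice | rabbit
  3   | pilot | white | soda | cat
  4   | chef | brown | tea | hamster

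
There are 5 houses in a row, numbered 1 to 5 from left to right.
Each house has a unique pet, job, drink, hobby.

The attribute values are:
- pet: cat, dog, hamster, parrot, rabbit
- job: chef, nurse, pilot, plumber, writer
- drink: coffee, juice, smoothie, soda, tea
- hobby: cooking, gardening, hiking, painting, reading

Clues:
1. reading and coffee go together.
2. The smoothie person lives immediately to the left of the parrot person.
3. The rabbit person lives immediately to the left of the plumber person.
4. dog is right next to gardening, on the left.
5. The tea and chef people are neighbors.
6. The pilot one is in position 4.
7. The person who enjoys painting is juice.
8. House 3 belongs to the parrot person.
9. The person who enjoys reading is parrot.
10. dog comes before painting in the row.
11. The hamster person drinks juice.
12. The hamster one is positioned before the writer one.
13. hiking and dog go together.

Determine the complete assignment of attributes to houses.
Solution:

House | Pet | Job | Drink | Hobby
---------------------------------
  1   | dog | nurse | tea | hiking
  2   | rabbit | chef | smoothie | gardening
  3   | parrot | plumber | coffee | reading
  4   | hamster | pilot | juice | painting
  5   | cat | writer | soda | cooking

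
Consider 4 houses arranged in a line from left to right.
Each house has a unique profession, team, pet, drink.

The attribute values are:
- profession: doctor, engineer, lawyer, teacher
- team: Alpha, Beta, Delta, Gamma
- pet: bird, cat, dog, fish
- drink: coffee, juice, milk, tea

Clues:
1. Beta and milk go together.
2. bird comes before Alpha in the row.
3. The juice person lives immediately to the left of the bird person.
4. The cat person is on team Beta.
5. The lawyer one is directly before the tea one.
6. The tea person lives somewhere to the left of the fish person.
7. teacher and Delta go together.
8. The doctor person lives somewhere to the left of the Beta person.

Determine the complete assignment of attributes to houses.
Solution:

House | Profession | Team | Pet | Drink
---------------------------------------
  1   | lawyer | Gamma | dog | juice
  2   | teacher | Delta | bird | tea
  3   | doctor | Alpha | fish | coffee
  4   | engineer | Beta | cat | milk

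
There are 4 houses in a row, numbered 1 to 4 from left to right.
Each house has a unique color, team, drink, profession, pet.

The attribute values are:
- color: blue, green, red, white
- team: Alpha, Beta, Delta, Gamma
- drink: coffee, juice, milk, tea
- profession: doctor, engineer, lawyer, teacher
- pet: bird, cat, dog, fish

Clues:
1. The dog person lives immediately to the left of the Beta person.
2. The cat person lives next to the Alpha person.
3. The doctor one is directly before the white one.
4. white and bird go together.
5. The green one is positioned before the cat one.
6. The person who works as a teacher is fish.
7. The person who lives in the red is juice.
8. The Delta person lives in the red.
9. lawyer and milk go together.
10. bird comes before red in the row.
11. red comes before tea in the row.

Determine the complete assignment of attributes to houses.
Solution:

House | Color | Team | Drink | Profession | Pet
-----------------------------------------------
  1   | green | Gamma | coffee | doctor | dog
  2   | white | Beta | milk | lawyer | bird
  3   | red | Delta | juice | engineer | cat
  4   | blue | Alpha | tea | teacher | fish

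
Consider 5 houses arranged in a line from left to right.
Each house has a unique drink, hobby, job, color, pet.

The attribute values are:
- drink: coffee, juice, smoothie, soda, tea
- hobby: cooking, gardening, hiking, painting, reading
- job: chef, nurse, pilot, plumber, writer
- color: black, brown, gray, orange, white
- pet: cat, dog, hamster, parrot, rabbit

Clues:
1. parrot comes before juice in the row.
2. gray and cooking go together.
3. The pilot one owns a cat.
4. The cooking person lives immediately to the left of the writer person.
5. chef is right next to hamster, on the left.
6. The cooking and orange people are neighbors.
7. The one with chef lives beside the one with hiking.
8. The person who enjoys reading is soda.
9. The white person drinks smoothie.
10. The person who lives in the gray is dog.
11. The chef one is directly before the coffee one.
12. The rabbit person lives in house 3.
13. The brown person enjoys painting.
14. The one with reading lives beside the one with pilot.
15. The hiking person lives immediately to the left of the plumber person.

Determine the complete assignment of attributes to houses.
Solution:

House | Drink | Hobby | Job | Color | Pet
-----------------------------------------
  1   | tea | cooking | chef | gray | dog
  2   | coffee | hiking | writer | orange | hamster
  3   | smoothie | gardening | plumber | white | rabbit
  4   | soda | reading | nurse | black | parrot
  5   | juice | painting | pilot | brown | cat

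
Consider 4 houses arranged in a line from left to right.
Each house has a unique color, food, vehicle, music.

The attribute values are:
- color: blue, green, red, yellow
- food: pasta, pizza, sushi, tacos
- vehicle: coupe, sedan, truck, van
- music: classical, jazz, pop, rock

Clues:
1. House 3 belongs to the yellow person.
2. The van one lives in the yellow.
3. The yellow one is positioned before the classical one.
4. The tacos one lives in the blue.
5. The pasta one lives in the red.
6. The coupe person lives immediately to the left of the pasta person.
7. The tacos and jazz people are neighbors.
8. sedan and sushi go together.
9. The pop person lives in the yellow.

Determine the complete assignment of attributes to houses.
Solution:

House | Color | Food | Vehicle | Music
--------------------------------------
  1   | blue | tacos | coupe | rock
  2   | red | pasta | truck | jazz
  3   | yellow | pizza | van | pop
  4   | green | sushi | sedan | classical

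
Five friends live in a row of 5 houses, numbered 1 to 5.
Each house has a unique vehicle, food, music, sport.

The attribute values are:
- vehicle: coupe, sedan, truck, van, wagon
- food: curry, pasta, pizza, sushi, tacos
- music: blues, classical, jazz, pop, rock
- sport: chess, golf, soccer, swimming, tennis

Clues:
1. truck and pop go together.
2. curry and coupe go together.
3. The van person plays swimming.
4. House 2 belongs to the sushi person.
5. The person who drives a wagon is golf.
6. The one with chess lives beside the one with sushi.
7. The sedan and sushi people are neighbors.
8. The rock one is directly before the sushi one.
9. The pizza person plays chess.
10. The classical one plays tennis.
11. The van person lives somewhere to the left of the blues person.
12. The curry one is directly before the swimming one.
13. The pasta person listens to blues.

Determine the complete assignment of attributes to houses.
Solution:

House | Vehicle | Food | Music | Sport
--------------------------------------
  1   | sedan | pizza | rock | chess
  2   | truck | sushi | pop | soccer
  3   | coupe | curry | classical | tennis
  4   | van | tacos | jazz | swimming
  5   | wagon | pasta | blues | golf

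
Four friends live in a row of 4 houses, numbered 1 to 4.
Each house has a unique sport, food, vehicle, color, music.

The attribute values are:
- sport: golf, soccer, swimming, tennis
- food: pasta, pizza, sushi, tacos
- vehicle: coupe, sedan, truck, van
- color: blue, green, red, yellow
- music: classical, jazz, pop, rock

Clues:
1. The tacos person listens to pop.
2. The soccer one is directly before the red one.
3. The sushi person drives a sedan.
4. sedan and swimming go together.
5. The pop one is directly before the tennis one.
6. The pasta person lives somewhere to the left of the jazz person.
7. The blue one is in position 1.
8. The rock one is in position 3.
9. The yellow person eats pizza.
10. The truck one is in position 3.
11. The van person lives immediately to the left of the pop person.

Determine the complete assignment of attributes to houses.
Solution:

House | Sport | Food | Vehicle | Color | Music
----------------------------------------------
  1   | soccer | pasta | van | blue | classical
  2   | golf | tacos | coupe | red | pop
  3   | tennis | pizza | truck | yellow | rock
  4   | swimming | sushi | sedan | green | jazz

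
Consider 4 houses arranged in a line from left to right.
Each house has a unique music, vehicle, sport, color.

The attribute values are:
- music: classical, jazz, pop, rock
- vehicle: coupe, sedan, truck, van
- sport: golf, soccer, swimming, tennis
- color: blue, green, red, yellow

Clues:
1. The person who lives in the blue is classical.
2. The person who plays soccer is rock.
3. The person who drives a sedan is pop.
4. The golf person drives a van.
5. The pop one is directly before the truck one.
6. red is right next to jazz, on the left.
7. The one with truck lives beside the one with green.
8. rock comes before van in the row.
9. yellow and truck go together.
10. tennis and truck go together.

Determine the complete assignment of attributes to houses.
Solution:

House | Music | Vehicle | Sport | Color
---------------------------------------
  1   | pop | sedan | swimming | red
  2   | jazz | truck | tennis | yellow
  3   | rock | coupe | soccer | green
  4   | classical | van | golf | blue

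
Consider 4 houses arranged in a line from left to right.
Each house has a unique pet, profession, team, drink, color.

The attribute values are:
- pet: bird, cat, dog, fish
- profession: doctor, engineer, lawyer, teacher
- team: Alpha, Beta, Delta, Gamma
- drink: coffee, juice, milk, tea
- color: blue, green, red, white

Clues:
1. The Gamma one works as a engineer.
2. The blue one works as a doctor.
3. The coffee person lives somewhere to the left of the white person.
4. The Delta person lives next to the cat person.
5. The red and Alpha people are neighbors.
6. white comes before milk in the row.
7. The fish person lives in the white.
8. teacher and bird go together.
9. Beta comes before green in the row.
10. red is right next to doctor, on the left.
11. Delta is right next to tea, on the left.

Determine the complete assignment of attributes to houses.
Solution:

House | Pet | Profession | Team | Drink | Color
-----------------------------------------------
  1   | bird | teacher | Delta | coffee | red
  2   | cat | doctor | Alpha | tea | blue
  3   | fish | lawyer | Beta | juice | white
  4   | dog | engineer | Gamma | milk | green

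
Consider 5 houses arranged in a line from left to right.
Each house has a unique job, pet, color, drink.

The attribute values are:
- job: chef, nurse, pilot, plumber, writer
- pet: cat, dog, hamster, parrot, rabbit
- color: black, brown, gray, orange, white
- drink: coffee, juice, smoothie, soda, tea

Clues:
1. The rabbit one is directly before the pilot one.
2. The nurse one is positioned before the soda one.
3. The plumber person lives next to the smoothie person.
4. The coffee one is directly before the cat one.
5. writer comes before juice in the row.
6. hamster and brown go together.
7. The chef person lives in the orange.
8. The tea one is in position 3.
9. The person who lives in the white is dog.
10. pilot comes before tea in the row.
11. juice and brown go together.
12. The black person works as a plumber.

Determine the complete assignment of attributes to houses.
Solution:

House | Job | Pet | Color | Drink
---------------------------------
  1   | plumber | rabbit | black | coffee
  2   | pilot | cat | gray | smoothie
  3   | writer | dog | white | tea
  4   | nurse | hamster | brown | juice
  5   | chef | parrot | orange | soda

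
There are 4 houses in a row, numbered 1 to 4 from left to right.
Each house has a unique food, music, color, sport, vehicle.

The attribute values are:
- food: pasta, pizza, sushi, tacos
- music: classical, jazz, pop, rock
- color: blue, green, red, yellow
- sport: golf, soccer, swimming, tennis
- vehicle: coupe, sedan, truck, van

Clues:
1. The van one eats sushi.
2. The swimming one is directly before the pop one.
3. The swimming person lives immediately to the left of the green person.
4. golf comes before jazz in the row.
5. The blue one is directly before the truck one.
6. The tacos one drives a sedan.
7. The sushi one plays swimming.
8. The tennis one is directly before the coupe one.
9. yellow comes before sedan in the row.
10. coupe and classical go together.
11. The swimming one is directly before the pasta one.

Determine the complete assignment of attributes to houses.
Solution:

House | Food | Music | Color | Sport | Vehicle
----------------------------------------------
  1   | sushi | rock | blue | swimming | van
  2   | pasta | pop | green | tennis | truck
  3   | pizza | classical | yellow | golf | coupe
  4   | tacos | jazz | red | soccer | sedan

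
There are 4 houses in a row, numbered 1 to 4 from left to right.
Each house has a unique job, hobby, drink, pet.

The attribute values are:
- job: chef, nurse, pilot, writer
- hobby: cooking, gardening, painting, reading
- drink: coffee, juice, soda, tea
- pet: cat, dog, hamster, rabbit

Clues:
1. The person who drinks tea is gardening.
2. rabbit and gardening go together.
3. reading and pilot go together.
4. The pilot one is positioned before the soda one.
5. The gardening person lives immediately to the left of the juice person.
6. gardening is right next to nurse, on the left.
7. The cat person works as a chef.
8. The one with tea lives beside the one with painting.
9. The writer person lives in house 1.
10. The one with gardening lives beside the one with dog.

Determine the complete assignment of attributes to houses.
Solution:

House | Job | Hobby | Drink | Pet
---------------------------------
  1   | writer | gardening | tea | rabbit
  2   | nurse | painting | juice | dog
  3   | pilot | reading | coffee | hamster
  4   | chef | cooking | soda | cat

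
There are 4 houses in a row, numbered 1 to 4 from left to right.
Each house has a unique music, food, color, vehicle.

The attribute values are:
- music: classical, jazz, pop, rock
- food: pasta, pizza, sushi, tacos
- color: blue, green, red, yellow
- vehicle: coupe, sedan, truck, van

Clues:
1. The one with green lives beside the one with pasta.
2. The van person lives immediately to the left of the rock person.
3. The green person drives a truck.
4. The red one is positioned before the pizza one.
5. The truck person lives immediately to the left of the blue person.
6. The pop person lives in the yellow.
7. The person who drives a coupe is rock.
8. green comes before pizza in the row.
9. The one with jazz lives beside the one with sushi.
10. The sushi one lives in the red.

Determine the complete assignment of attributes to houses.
Solution:

House | Music | Food | Color | Vehicle
--------------------------------------
  1   | classical | tacos | green | truck
  2   | jazz | pasta | blue | van
  3   | rock | sushi | red | coupe
  4   | pop | pizza | yellow | sedan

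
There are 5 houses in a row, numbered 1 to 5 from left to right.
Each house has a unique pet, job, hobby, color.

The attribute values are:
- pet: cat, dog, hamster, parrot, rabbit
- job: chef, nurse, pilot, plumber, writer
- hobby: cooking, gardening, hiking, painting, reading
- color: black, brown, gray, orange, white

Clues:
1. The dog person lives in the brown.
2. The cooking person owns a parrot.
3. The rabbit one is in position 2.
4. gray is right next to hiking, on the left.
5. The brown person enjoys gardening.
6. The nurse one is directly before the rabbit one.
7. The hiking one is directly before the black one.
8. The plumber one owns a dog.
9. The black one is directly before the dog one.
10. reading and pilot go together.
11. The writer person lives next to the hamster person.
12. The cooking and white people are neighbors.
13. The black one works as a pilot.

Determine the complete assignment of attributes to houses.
Solution:

House | Pet | Job | Hobby | Color
---------------------------------
  1   | parrot | nurse | cooking | gray
  2   | rabbit | writer | hiking | white
  3   | hamster | pilot | reading | black
  4   | dog | plumber | gardening | brown
  5   | cat | chef | painting | orange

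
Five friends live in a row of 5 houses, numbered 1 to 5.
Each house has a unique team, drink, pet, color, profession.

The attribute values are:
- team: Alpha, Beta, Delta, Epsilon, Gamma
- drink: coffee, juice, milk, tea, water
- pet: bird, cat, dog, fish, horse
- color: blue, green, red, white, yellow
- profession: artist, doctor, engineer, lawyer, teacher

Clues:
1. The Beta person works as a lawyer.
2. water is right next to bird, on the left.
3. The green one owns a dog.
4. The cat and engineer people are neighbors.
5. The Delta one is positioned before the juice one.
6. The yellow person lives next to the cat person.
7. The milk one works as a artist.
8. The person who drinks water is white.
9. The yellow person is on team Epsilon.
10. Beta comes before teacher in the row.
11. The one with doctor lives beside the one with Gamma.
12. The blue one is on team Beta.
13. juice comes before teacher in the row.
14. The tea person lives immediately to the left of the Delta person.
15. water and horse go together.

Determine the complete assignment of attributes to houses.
Solution:

House | Team | Drink | Pet | Color | Profession
-----------------------------------------------
  1   | Epsilon | milk | fish | yellow | artist
  2   | Beta | tea | cat | blue | lawyer
  3   | Delta | water | horse | white | engineer
  4   | Alpha | juice | bird | red | doctor
  5   | Gamma | coffee | dog | green | teacher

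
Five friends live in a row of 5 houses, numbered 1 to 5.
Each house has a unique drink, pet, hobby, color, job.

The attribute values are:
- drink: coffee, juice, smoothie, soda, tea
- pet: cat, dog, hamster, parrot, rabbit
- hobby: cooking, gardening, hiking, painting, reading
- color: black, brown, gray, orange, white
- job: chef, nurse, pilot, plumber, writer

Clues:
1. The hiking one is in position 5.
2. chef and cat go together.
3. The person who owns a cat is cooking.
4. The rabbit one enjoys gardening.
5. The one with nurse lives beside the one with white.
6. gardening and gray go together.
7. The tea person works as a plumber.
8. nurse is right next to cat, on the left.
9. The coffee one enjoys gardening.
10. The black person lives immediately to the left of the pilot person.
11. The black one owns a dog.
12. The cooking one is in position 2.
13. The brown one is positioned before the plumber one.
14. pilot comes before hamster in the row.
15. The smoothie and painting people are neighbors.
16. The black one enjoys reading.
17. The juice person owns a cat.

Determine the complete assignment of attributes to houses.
Solution:

House | Drink | Pet | Hobby | Color | Job
-----------------------------------------
  1   | coffee | rabbit | gardening | gray | nurse
  2   | juice | cat | cooking | white | chef
  3   | smoothie | dog | reading | black | writer
  4   | soda | parrot | painting | brown | pilot
  5   | tea | hamster | hiking | orange | plumber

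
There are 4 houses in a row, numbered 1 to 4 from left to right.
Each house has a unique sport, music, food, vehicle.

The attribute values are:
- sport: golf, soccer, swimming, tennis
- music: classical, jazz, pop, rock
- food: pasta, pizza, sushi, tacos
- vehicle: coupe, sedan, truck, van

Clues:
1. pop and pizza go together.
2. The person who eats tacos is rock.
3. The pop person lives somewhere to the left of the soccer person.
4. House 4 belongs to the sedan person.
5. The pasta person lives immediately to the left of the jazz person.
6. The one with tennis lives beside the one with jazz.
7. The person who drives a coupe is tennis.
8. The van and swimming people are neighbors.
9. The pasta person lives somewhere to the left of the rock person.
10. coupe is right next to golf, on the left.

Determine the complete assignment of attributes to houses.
Solution:

House | Sport | Music | Food | Vehicle
--------------------------------------
  1   | tennis | classical | pasta | coupe
  2   | golf | jazz | sushi | van
  3   | swimming | pop | pizza | truck
  4   | soccer | rock | tacos | sedan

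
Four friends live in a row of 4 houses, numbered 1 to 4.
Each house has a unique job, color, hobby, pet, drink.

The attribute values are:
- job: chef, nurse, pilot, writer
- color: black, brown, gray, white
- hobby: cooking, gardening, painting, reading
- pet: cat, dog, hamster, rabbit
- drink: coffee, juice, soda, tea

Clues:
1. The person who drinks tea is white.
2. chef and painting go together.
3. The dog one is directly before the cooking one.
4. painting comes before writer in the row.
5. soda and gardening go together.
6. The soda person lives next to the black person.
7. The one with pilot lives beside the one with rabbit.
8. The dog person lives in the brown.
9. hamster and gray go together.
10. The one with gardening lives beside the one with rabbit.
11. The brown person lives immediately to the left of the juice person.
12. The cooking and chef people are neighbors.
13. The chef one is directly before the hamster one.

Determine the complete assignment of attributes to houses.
Solution:

House | Job | Color | Hobby | Pet | Drink
-----------------------------------------
  1   | pilot | brown | gardening | dog | soda
  2   | nurse | black | cooking | rabbit | juice
  3   | chef | white | painting | cat | tea
  4   | writer | gray | reading | hamster | coffee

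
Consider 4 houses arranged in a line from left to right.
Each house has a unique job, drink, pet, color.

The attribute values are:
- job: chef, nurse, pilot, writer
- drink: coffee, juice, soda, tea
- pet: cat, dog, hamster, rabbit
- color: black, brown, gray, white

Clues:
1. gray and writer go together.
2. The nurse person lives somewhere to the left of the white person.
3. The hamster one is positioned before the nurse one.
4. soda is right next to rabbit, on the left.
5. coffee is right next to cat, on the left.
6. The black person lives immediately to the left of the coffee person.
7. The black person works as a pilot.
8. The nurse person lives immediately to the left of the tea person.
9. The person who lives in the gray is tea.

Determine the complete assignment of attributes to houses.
Solution:

House | Job | Drink | Pet | Color
---------------------------------
  1   | pilot | soda | hamster | black
  2   | nurse | coffee | rabbit | brown
  3   | writer | tea | cat | gray
  4   | chef | juice | dog | white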